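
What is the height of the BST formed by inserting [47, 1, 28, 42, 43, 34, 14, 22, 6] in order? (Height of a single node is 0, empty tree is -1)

Insertion order: [47, 1, 28, 42, 43, 34, 14, 22, 6]
Tree (level-order array): [47, 1, None, None, 28, 14, 42, 6, 22, 34, 43]
Compute height bottom-up (empty subtree = -1):
  height(6) = 1 + max(-1, -1) = 0
  height(22) = 1 + max(-1, -1) = 0
  height(14) = 1 + max(0, 0) = 1
  height(34) = 1 + max(-1, -1) = 0
  height(43) = 1 + max(-1, -1) = 0
  height(42) = 1 + max(0, 0) = 1
  height(28) = 1 + max(1, 1) = 2
  height(1) = 1 + max(-1, 2) = 3
  height(47) = 1 + max(3, -1) = 4
Height = 4


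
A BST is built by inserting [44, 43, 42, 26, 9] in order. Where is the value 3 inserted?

Starting tree (level order): [44, 43, None, 42, None, 26, None, 9]
Insertion path: 44 -> 43 -> 42 -> 26 -> 9
Result: insert 3 as left child of 9
Final tree (level order): [44, 43, None, 42, None, 26, None, 9, None, 3]


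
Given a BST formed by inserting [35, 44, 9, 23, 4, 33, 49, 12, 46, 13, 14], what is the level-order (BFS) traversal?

Tree insertion order: [35, 44, 9, 23, 4, 33, 49, 12, 46, 13, 14]
Tree (level-order array): [35, 9, 44, 4, 23, None, 49, None, None, 12, 33, 46, None, None, 13, None, None, None, None, None, 14]
BFS from the root, enqueuing left then right child of each popped node:
  queue [35] -> pop 35, enqueue [9, 44], visited so far: [35]
  queue [9, 44] -> pop 9, enqueue [4, 23], visited so far: [35, 9]
  queue [44, 4, 23] -> pop 44, enqueue [49], visited so far: [35, 9, 44]
  queue [4, 23, 49] -> pop 4, enqueue [none], visited so far: [35, 9, 44, 4]
  queue [23, 49] -> pop 23, enqueue [12, 33], visited so far: [35, 9, 44, 4, 23]
  queue [49, 12, 33] -> pop 49, enqueue [46], visited so far: [35, 9, 44, 4, 23, 49]
  queue [12, 33, 46] -> pop 12, enqueue [13], visited so far: [35, 9, 44, 4, 23, 49, 12]
  queue [33, 46, 13] -> pop 33, enqueue [none], visited so far: [35, 9, 44, 4, 23, 49, 12, 33]
  queue [46, 13] -> pop 46, enqueue [none], visited so far: [35, 9, 44, 4, 23, 49, 12, 33, 46]
  queue [13] -> pop 13, enqueue [14], visited so far: [35, 9, 44, 4, 23, 49, 12, 33, 46, 13]
  queue [14] -> pop 14, enqueue [none], visited so far: [35, 9, 44, 4, 23, 49, 12, 33, 46, 13, 14]
Result: [35, 9, 44, 4, 23, 49, 12, 33, 46, 13, 14]


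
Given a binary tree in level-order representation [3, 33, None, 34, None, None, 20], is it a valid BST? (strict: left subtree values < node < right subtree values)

Level-order array: [3, 33, None, 34, None, None, 20]
Validate using subtree bounds (lo, hi): at each node, require lo < value < hi,
then recurse left with hi=value and right with lo=value.
Preorder trace (stopping at first violation):
  at node 3 with bounds (-inf, +inf): OK
  at node 33 with bounds (-inf, 3): VIOLATION
Node 33 violates its bound: not (-inf < 33 < 3).
Result: Not a valid BST


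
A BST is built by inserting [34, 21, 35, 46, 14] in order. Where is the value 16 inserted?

Starting tree (level order): [34, 21, 35, 14, None, None, 46]
Insertion path: 34 -> 21 -> 14
Result: insert 16 as right child of 14
Final tree (level order): [34, 21, 35, 14, None, None, 46, None, 16]


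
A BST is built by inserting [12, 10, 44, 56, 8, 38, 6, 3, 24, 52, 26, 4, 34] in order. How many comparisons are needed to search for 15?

Search path for 15: 12 -> 44 -> 38 -> 24
Found: False
Comparisons: 4


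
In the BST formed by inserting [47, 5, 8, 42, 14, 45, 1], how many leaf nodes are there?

Tree built from: [47, 5, 8, 42, 14, 45, 1]
Tree (level-order array): [47, 5, None, 1, 8, None, None, None, 42, 14, 45]
Rule: A leaf has 0 children.
Per-node child counts:
  node 47: 1 child(ren)
  node 5: 2 child(ren)
  node 1: 0 child(ren)
  node 8: 1 child(ren)
  node 42: 2 child(ren)
  node 14: 0 child(ren)
  node 45: 0 child(ren)
Matching nodes: [1, 14, 45]
Count of leaf nodes: 3


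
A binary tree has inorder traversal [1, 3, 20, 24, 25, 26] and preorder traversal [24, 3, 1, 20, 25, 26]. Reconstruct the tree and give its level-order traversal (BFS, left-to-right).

Inorder:  [1, 3, 20, 24, 25, 26]
Preorder: [24, 3, 1, 20, 25, 26]
Algorithm: preorder visits root first, so consume preorder in order;
for each root, split the current inorder slice at that value into
left-subtree inorder and right-subtree inorder, then recurse.
Recursive splits:
  root=24; inorder splits into left=[1, 3, 20], right=[25, 26]
  root=3; inorder splits into left=[1], right=[20]
  root=1; inorder splits into left=[], right=[]
  root=20; inorder splits into left=[], right=[]
  root=25; inorder splits into left=[], right=[26]
  root=26; inorder splits into left=[], right=[]
Reconstructed level-order: [24, 3, 25, 1, 20, 26]


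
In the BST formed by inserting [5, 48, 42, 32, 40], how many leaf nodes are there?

Tree built from: [5, 48, 42, 32, 40]
Tree (level-order array): [5, None, 48, 42, None, 32, None, None, 40]
Rule: A leaf has 0 children.
Per-node child counts:
  node 5: 1 child(ren)
  node 48: 1 child(ren)
  node 42: 1 child(ren)
  node 32: 1 child(ren)
  node 40: 0 child(ren)
Matching nodes: [40]
Count of leaf nodes: 1


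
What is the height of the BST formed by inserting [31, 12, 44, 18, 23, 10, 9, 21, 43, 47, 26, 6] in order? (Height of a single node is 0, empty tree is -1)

Insertion order: [31, 12, 44, 18, 23, 10, 9, 21, 43, 47, 26, 6]
Tree (level-order array): [31, 12, 44, 10, 18, 43, 47, 9, None, None, 23, None, None, None, None, 6, None, 21, 26]
Compute height bottom-up (empty subtree = -1):
  height(6) = 1 + max(-1, -1) = 0
  height(9) = 1 + max(0, -1) = 1
  height(10) = 1 + max(1, -1) = 2
  height(21) = 1 + max(-1, -1) = 0
  height(26) = 1 + max(-1, -1) = 0
  height(23) = 1 + max(0, 0) = 1
  height(18) = 1 + max(-1, 1) = 2
  height(12) = 1 + max(2, 2) = 3
  height(43) = 1 + max(-1, -1) = 0
  height(47) = 1 + max(-1, -1) = 0
  height(44) = 1 + max(0, 0) = 1
  height(31) = 1 + max(3, 1) = 4
Height = 4


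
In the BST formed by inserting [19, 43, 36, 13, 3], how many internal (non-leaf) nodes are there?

Tree built from: [19, 43, 36, 13, 3]
Tree (level-order array): [19, 13, 43, 3, None, 36]
Rule: An internal node has at least one child.
Per-node child counts:
  node 19: 2 child(ren)
  node 13: 1 child(ren)
  node 3: 0 child(ren)
  node 43: 1 child(ren)
  node 36: 0 child(ren)
Matching nodes: [19, 13, 43]
Count of internal (non-leaf) nodes: 3


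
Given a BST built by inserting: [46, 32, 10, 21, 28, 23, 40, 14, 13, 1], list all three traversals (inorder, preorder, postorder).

Tree insertion order: [46, 32, 10, 21, 28, 23, 40, 14, 13, 1]
Tree (level-order array): [46, 32, None, 10, 40, 1, 21, None, None, None, None, 14, 28, 13, None, 23]
Inorder (L, root, R): [1, 10, 13, 14, 21, 23, 28, 32, 40, 46]
Preorder (root, L, R): [46, 32, 10, 1, 21, 14, 13, 28, 23, 40]
Postorder (L, R, root): [1, 13, 14, 23, 28, 21, 10, 40, 32, 46]


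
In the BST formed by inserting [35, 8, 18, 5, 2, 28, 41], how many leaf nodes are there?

Tree built from: [35, 8, 18, 5, 2, 28, 41]
Tree (level-order array): [35, 8, 41, 5, 18, None, None, 2, None, None, 28]
Rule: A leaf has 0 children.
Per-node child counts:
  node 35: 2 child(ren)
  node 8: 2 child(ren)
  node 5: 1 child(ren)
  node 2: 0 child(ren)
  node 18: 1 child(ren)
  node 28: 0 child(ren)
  node 41: 0 child(ren)
Matching nodes: [2, 28, 41]
Count of leaf nodes: 3


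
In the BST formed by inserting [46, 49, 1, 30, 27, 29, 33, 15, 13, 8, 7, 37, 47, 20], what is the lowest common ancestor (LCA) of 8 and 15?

Tree insertion order: [46, 49, 1, 30, 27, 29, 33, 15, 13, 8, 7, 37, 47, 20]
Tree (level-order array): [46, 1, 49, None, 30, 47, None, 27, 33, None, None, 15, 29, None, 37, 13, 20, None, None, None, None, 8, None, None, None, 7]
In a BST, the LCA of p=8, q=15 is the first node v on the
root-to-leaf path with p <= v <= q (go left if both < v, right if both > v).
Walk from root:
  at 46: both 8 and 15 < 46, go left
  at 1: both 8 and 15 > 1, go right
  at 30: both 8 and 15 < 30, go left
  at 27: both 8 and 15 < 27, go left
  at 15: 8 <= 15 <= 15, this is the LCA
LCA = 15


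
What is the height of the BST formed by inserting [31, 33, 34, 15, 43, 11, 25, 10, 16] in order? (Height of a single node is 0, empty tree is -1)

Insertion order: [31, 33, 34, 15, 43, 11, 25, 10, 16]
Tree (level-order array): [31, 15, 33, 11, 25, None, 34, 10, None, 16, None, None, 43]
Compute height bottom-up (empty subtree = -1):
  height(10) = 1 + max(-1, -1) = 0
  height(11) = 1 + max(0, -1) = 1
  height(16) = 1 + max(-1, -1) = 0
  height(25) = 1 + max(0, -1) = 1
  height(15) = 1 + max(1, 1) = 2
  height(43) = 1 + max(-1, -1) = 0
  height(34) = 1 + max(-1, 0) = 1
  height(33) = 1 + max(-1, 1) = 2
  height(31) = 1 + max(2, 2) = 3
Height = 3


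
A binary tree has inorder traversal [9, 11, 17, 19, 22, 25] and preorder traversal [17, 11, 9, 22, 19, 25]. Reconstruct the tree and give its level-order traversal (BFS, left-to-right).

Inorder:  [9, 11, 17, 19, 22, 25]
Preorder: [17, 11, 9, 22, 19, 25]
Algorithm: preorder visits root first, so consume preorder in order;
for each root, split the current inorder slice at that value into
left-subtree inorder and right-subtree inorder, then recurse.
Recursive splits:
  root=17; inorder splits into left=[9, 11], right=[19, 22, 25]
  root=11; inorder splits into left=[9], right=[]
  root=9; inorder splits into left=[], right=[]
  root=22; inorder splits into left=[19], right=[25]
  root=19; inorder splits into left=[], right=[]
  root=25; inorder splits into left=[], right=[]
Reconstructed level-order: [17, 11, 22, 9, 19, 25]


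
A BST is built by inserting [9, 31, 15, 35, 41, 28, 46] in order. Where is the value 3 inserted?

Starting tree (level order): [9, None, 31, 15, 35, None, 28, None, 41, None, None, None, 46]
Insertion path: 9
Result: insert 3 as left child of 9
Final tree (level order): [9, 3, 31, None, None, 15, 35, None, 28, None, 41, None, None, None, 46]


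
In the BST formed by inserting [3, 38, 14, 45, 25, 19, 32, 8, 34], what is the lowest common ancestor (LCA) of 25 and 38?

Tree insertion order: [3, 38, 14, 45, 25, 19, 32, 8, 34]
Tree (level-order array): [3, None, 38, 14, 45, 8, 25, None, None, None, None, 19, 32, None, None, None, 34]
In a BST, the LCA of p=25, q=38 is the first node v on the
root-to-leaf path with p <= v <= q (go left if both < v, right if both > v).
Walk from root:
  at 3: both 25 and 38 > 3, go right
  at 38: 25 <= 38 <= 38, this is the LCA
LCA = 38


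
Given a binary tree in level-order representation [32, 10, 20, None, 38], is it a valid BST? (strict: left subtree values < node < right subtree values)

Level-order array: [32, 10, 20, None, 38]
Validate using subtree bounds (lo, hi): at each node, require lo < value < hi,
then recurse left with hi=value and right with lo=value.
Preorder trace (stopping at first violation):
  at node 32 with bounds (-inf, +inf): OK
  at node 10 with bounds (-inf, 32): OK
  at node 38 with bounds (10, 32): VIOLATION
Node 38 violates its bound: not (10 < 38 < 32).
Result: Not a valid BST


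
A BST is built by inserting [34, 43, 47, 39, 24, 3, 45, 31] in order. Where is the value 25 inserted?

Starting tree (level order): [34, 24, 43, 3, 31, 39, 47, None, None, None, None, None, None, 45]
Insertion path: 34 -> 24 -> 31
Result: insert 25 as left child of 31
Final tree (level order): [34, 24, 43, 3, 31, 39, 47, None, None, 25, None, None, None, 45]


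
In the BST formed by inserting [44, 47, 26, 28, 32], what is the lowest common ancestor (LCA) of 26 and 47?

Tree insertion order: [44, 47, 26, 28, 32]
Tree (level-order array): [44, 26, 47, None, 28, None, None, None, 32]
In a BST, the LCA of p=26, q=47 is the first node v on the
root-to-leaf path with p <= v <= q (go left if both < v, right if both > v).
Walk from root:
  at 44: 26 <= 44 <= 47, this is the LCA
LCA = 44


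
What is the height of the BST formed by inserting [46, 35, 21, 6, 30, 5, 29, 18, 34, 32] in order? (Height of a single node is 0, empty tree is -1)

Insertion order: [46, 35, 21, 6, 30, 5, 29, 18, 34, 32]
Tree (level-order array): [46, 35, None, 21, None, 6, 30, 5, 18, 29, 34, None, None, None, None, None, None, 32]
Compute height bottom-up (empty subtree = -1):
  height(5) = 1 + max(-1, -1) = 0
  height(18) = 1 + max(-1, -1) = 0
  height(6) = 1 + max(0, 0) = 1
  height(29) = 1 + max(-1, -1) = 0
  height(32) = 1 + max(-1, -1) = 0
  height(34) = 1 + max(0, -1) = 1
  height(30) = 1 + max(0, 1) = 2
  height(21) = 1 + max(1, 2) = 3
  height(35) = 1 + max(3, -1) = 4
  height(46) = 1 + max(4, -1) = 5
Height = 5


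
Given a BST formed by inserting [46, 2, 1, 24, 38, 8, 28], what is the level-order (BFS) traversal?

Tree insertion order: [46, 2, 1, 24, 38, 8, 28]
Tree (level-order array): [46, 2, None, 1, 24, None, None, 8, 38, None, None, 28]
BFS from the root, enqueuing left then right child of each popped node:
  queue [46] -> pop 46, enqueue [2], visited so far: [46]
  queue [2] -> pop 2, enqueue [1, 24], visited so far: [46, 2]
  queue [1, 24] -> pop 1, enqueue [none], visited so far: [46, 2, 1]
  queue [24] -> pop 24, enqueue [8, 38], visited so far: [46, 2, 1, 24]
  queue [8, 38] -> pop 8, enqueue [none], visited so far: [46, 2, 1, 24, 8]
  queue [38] -> pop 38, enqueue [28], visited so far: [46, 2, 1, 24, 8, 38]
  queue [28] -> pop 28, enqueue [none], visited so far: [46, 2, 1, 24, 8, 38, 28]
Result: [46, 2, 1, 24, 8, 38, 28]


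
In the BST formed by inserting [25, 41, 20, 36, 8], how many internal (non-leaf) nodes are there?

Tree built from: [25, 41, 20, 36, 8]
Tree (level-order array): [25, 20, 41, 8, None, 36]
Rule: An internal node has at least one child.
Per-node child counts:
  node 25: 2 child(ren)
  node 20: 1 child(ren)
  node 8: 0 child(ren)
  node 41: 1 child(ren)
  node 36: 0 child(ren)
Matching nodes: [25, 20, 41]
Count of internal (non-leaf) nodes: 3


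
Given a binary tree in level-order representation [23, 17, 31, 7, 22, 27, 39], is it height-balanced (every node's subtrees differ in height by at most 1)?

Tree (level-order array): [23, 17, 31, 7, 22, 27, 39]
Definition: a tree is height-balanced if, at every node, |h(left) - h(right)| <= 1 (empty subtree has height -1).
Bottom-up per-node check:
  node 7: h_left=-1, h_right=-1, diff=0 [OK], height=0
  node 22: h_left=-1, h_right=-1, diff=0 [OK], height=0
  node 17: h_left=0, h_right=0, diff=0 [OK], height=1
  node 27: h_left=-1, h_right=-1, diff=0 [OK], height=0
  node 39: h_left=-1, h_right=-1, diff=0 [OK], height=0
  node 31: h_left=0, h_right=0, diff=0 [OK], height=1
  node 23: h_left=1, h_right=1, diff=0 [OK], height=2
All nodes satisfy the balance condition.
Result: Balanced


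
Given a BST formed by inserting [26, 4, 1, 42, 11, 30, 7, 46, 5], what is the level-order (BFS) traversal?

Tree insertion order: [26, 4, 1, 42, 11, 30, 7, 46, 5]
Tree (level-order array): [26, 4, 42, 1, 11, 30, 46, None, None, 7, None, None, None, None, None, 5]
BFS from the root, enqueuing left then right child of each popped node:
  queue [26] -> pop 26, enqueue [4, 42], visited so far: [26]
  queue [4, 42] -> pop 4, enqueue [1, 11], visited so far: [26, 4]
  queue [42, 1, 11] -> pop 42, enqueue [30, 46], visited so far: [26, 4, 42]
  queue [1, 11, 30, 46] -> pop 1, enqueue [none], visited so far: [26, 4, 42, 1]
  queue [11, 30, 46] -> pop 11, enqueue [7], visited so far: [26, 4, 42, 1, 11]
  queue [30, 46, 7] -> pop 30, enqueue [none], visited so far: [26, 4, 42, 1, 11, 30]
  queue [46, 7] -> pop 46, enqueue [none], visited so far: [26, 4, 42, 1, 11, 30, 46]
  queue [7] -> pop 7, enqueue [5], visited so far: [26, 4, 42, 1, 11, 30, 46, 7]
  queue [5] -> pop 5, enqueue [none], visited so far: [26, 4, 42, 1, 11, 30, 46, 7, 5]
Result: [26, 4, 42, 1, 11, 30, 46, 7, 5]


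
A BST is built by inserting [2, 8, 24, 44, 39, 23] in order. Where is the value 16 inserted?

Starting tree (level order): [2, None, 8, None, 24, 23, 44, None, None, 39]
Insertion path: 2 -> 8 -> 24 -> 23
Result: insert 16 as left child of 23
Final tree (level order): [2, None, 8, None, 24, 23, 44, 16, None, 39]


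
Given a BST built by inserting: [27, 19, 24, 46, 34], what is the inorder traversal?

Tree insertion order: [27, 19, 24, 46, 34]
Tree (level-order array): [27, 19, 46, None, 24, 34]
Inorder traversal: [19, 24, 27, 34, 46]


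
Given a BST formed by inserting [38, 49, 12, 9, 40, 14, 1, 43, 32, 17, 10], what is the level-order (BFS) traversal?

Tree insertion order: [38, 49, 12, 9, 40, 14, 1, 43, 32, 17, 10]
Tree (level-order array): [38, 12, 49, 9, 14, 40, None, 1, 10, None, 32, None, 43, None, None, None, None, 17]
BFS from the root, enqueuing left then right child of each popped node:
  queue [38] -> pop 38, enqueue [12, 49], visited so far: [38]
  queue [12, 49] -> pop 12, enqueue [9, 14], visited so far: [38, 12]
  queue [49, 9, 14] -> pop 49, enqueue [40], visited so far: [38, 12, 49]
  queue [9, 14, 40] -> pop 9, enqueue [1, 10], visited so far: [38, 12, 49, 9]
  queue [14, 40, 1, 10] -> pop 14, enqueue [32], visited so far: [38, 12, 49, 9, 14]
  queue [40, 1, 10, 32] -> pop 40, enqueue [43], visited so far: [38, 12, 49, 9, 14, 40]
  queue [1, 10, 32, 43] -> pop 1, enqueue [none], visited so far: [38, 12, 49, 9, 14, 40, 1]
  queue [10, 32, 43] -> pop 10, enqueue [none], visited so far: [38, 12, 49, 9, 14, 40, 1, 10]
  queue [32, 43] -> pop 32, enqueue [17], visited so far: [38, 12, 49, 9, 14, 40, 1, 10, 32]
  queue [43, 17] -> pop 43, enqueue [none], visited so far: [38, 12, 49, 9, 14, 40, 1, 10, 32, 43]
  queue [17] -> pop 17, enqueue [none], visited so far: [38, 12, 49, 9, 14, 40, 1, 10, 32, 43, 17]
Result: [38, 12, 49, 9, 14, 40, 1, 10, 32, 43, 17]


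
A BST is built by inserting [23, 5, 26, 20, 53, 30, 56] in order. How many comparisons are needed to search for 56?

Search path for 56: 23 -> 26 -> 53 -> 56
Found: True
Comparisons: 4


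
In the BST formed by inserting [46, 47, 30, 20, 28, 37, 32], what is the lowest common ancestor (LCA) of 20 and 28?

Tree insertion order: [46, 47, 30, 20, 28, 37, 32]
Tree (level-order array): [46, 30, 47, 20, 37, None, None, None, 28, 32]
In a BST, the LCA of p=20, q=28 is the first node v on the
root-to-leaf path with p <= v <= q (go left if both < v, right if both > v).
Walk from root:
  at 46: both 20 and 28 < 46, go left
  at 30: both 20 and 28 < 30, go left
  at 20: 20 <= 20 <= 28, this is the LCA
LCA = 20


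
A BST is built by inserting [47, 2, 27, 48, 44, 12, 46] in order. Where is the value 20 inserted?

Starting tree (level order): [47, 2, 48, None, 27, None, None, 12, 44, None, None, None, 46]
Insertion path: 47 -> 2 -> 27 -> 12
Result: insert 20 as right child of 12
Final tree (level order): [47, 2, 48, None, 27, None, None, 12, 44, None, 20, None, 46]


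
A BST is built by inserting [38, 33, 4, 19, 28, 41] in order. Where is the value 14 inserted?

Starting tree (level order): [38, 33, 41, 4, None, None, None, None, 19, None, 28]
Insertion path: 38 -> 33 -> 4 -> 19
Result: insert 14 as left child of 19
Final tree (level order): [38, 33, 41, 4, None, None, None, None, 19, 14, 28]


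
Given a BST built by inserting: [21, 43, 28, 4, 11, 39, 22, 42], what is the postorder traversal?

Tree insertion order: [21, 43, 28, 4, 11, 39, 22, 42]
Tree (level-order array): [21, 4, 43, None, 11, 28, None, None, None, 22, 39, None, None, None, 42]
Postorder traversal: [11, 4, 22, 42, 39, 28, 43, 21]


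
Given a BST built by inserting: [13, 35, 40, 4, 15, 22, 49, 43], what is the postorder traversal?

Tree insertion order: [13, 35, 40, 4, 15, 22, 49, 43]
Tree (level-order array): [13, 4, 35, None, None, 15, 40, None, 22, None, 49, None, None, 43]
Postorder traversal: [4, 22, 15, 43, 49, 40, 35, 13]


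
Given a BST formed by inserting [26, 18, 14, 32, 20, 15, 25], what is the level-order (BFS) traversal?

Tree insertion order: [26, 18, 14, 32, 20, 15, 25]
Tree (level-order array): [26, 18, 32, 14, 20, None, None, None, 15, None, 25]
BFS from the root, enqueuing left then right child of each popped node:
  queue [26] -> pop 26, enqueue [18, 32], visited so far: [26]
  queue [18, 32] -> pop 18, enqueue [14, 20], visited so far: [26, 18]
  queue [32, 14, 20] -> pop 32, enqueue [none], visited so far: [26, 18, 32]
  queue [14, 20] -> pop 14, enqueue [15], visited so far: [26, 18, 32, 14]
  queue [20, 15] -> pop 20, enqueue [25], visited so far: [26, 18, 32, 14, 20]
  queue [15, 25] -> pop 15, enqueue [none], visited so far: [26, 18, 32, 14, 20, 15]
  queue [25] -> pop 25, enqueue [none], visited so far: [26, 18, 32, 14, 20, 15, 25]
Result: [26, 18, 32, 14, 20, 15, 25]


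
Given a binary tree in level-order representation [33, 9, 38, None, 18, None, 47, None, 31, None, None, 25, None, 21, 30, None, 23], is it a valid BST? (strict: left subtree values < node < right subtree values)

Level-order array: [33, 9, 38, None, 18, None, 47, None, 31, None, None, 25, None, 21, 30, None, 23]
Validate using subtree bounds (lo, hi): at each node, require lo < value < hi,
then recurse left with hi=value and right with lo=value.
Preorder trace (stopping at first violation):
  at node 33 with bounds (-inf, +inf): OK
  at node 9 with bounds (-inf, 33): OK
  at node 18 with bounds (9, 33): OK
  at node 31 with bounds (18, 33): OK
  at node 25 with bounds (18, 31): OK
  at node 21 with bounds (18, 25): OK
  at node 23 with bounds (21, 25): OK
  at node 30 with bounds (25, 31): OK
  at node 38 with bounds (33, +inf): OK
  at node 47 with bounds (38, +inf): OK
No violation found at any node.
Result: Valid BST


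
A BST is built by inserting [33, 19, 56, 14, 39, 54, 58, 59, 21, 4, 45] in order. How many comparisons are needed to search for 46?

Search path for 46: 33 -> 56 -> 39 -> 54 -> 45
Found: False
Comparisons: 5


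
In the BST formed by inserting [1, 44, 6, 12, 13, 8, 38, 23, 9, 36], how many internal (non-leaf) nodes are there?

Tree built from: [1, 44, 6, 12, 13, 8, 38, 23, 9, 36]
Tree (level-order array): [1, None, 44, 6, None, None, 12, 8, 13, None, 9, None, 38, None, None, 23, None, None, 36]
Rule: An internal node has at least one child.
Per-node child counts:
  node 1: 1 child(ren)
  node 44: 1 child(ren)
  node 6: 1 child(ren)
  node 12: 2 child(ren)
  node 8: 1 child(ren)
  node 9: 0 child(ren)
  node 13: 1 child(ren)
  node 38: 1 child(ren)
  node 23: 1 child(ren)
  node 36: 0 child(ren)
Matching nodes: [1, 44, 6, 12, 8, 13, 38, 23]
Count of internal (non-leaf) nodes: 8


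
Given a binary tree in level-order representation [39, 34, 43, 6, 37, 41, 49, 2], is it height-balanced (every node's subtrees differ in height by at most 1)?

Tree (level-order array): [39, 34, 43, 6, 37, 41, 49, 2]
Definition: a tree is height-balanced if, at every node, |h(left) - h(right)| <= 1 (empty subtree has height -1).
Bottom-up per-node check:
  node 2: h_left=-1, h_right=-1, diff=0 [OK], height=0
  node 6: h_left=0, h_right=-1, diff=1 [OK], height=1
  node 37: h_left=-1, h_right=-1, diff=0 [OK], height=0
  node 34: h_left=1, h_right=0, diff=1 [OK], height=2
  node 41: h_left=-1, h_right=-1, diff=0 [OK], height=0
  node 49: h_left=-1, h_right=-1, diff=0 [OK], height=0
  node 43: h_left=0, h_right=0, diff=0 [OK], height=1
  node 39: h_left=2, h_right=1, diff=1 [OK], height=3
All nodes satisfy the balance condition.
Result: Balanced


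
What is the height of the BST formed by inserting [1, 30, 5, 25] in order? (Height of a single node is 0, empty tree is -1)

Insertion order: [1, 30, 5, 25]
Tree (level-order array): [1, None, 30, 5, None, None, 25]
Compute height bottom-up (empty subtree = -1):
  height(25) = 1 + max(-1, -1) = 0
  height(5) = 1 + max(-1, 0) = 1
  height(30) = 1 + max(1, -1) = 2
  height(1) = 1 + max(-1, 2) = 3
Height = 3


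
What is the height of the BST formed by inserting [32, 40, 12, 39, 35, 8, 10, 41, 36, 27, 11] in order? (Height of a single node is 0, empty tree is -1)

Insertion order: [32, 40, 12, 39, 35, 8, 10, 41, 36, 27, 11]
Tree (level-order array): [32, 12, 40, 8, 27, 39, 41, None, 10, None, None, 35, None, None, None, None, 11, None, 36]
Compute height bottom-up (empty subtree = -1):
  height(11) = 1 + max(-1, -1) = 0
  height(10) = 1 + max(-1, 0) = 1
  height(8) = 1 + max(-1, 1) = 2
  height(27) = 1 + max(-1, -1) = 0
  height(12) = 1 + max(2, 0) = 3
  height(36) = 1 + max(-1, -1) = 0
  height(35) = 1 + max(-1, 0) = 1
  height(39) = 1 + max(1, -1) = 2
  height(41) = 1 + max(-1, -1) = 0
  height(40) = 1 + max(2, 0) = 3
  height(32) = 1 + max(3, 3) = 4
Height = 4


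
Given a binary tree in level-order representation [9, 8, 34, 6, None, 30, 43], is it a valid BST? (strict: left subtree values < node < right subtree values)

Level-order array: [9, 8, 34, 6, None, 30, 43]
Validate using subtree bounds (lo, hi): at each node, require lo < value < hi,
then recurse left with hi=value and right with lo=value.
Preorder trace (stopping at first violation):
  at node 9 with bounds (-inf, +inf): OK
  at node 8 with bounds (-inf, 9): OK
  at node 6 with bounds (-inf, 8): OK
  at node 34 with bounds (9, +inf): OK
  at node 30 with bounds (9, 34): OK
  at node 43 with bounds (34, +inf): OK
No violation found at any node.
Result: Valid BST


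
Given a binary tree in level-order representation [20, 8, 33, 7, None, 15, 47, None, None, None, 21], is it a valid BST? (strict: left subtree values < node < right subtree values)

Level-order array: [20, 8, 33, 7, None, 15, 47, None, None, None, 21]
Validate using subtree bounds (lo, hi): at each node, require lo < value < hi,
then recurse left with hi=value and right with lo=value.
Preorder trace (stopping at first violation):
  at node 20 with bounds (-inf, +inf): OK
  at node 8 with bounds (-inf, 20): OK
  at node 7 with bounds (-inf, 8): OK
  at node 33 with bounds (20, +inf): OK
  at node 15 with bounds (20, 33): VIOLATION
Node 15 violates its bound: not (20 < 15 < 33).
Result: Not a valid BST


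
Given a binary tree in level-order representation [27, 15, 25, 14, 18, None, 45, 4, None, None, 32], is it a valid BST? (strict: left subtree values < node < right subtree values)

Level-order array: [27, 15, 25, 14, 18, None, 45, 4, None, None, 32]
Validate using subtree bounds (lo, hi): at each node, require lo < value < hi,
then recurse left with hi=value and right with lo=value.
Preorder trace (stopping at first violation):
  at node 27 with bounds (-inf, +inf): OK
  at node 15 with bounds (-inf, 27): OK
  at node 14 with bounds (-inf, 15): OK
  at node 4 with bounds (-inf, 14): OK
  at node 18 with bounds (15, 27): OK
  at node 32 with bounds (18, 27): VIOLATION
Node 32 violates its bound: not (18 < 32 < 27).
Result: Not a valid BST


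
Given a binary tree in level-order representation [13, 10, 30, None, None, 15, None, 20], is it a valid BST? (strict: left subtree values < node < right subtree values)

Level-order array: [13, 10, 30, None, None, 15, None, 20]
Validate using subtree bounds (lo, hi): at each node, require lo < value < hi,
then recurse left with hi=value and right with lo=value.
Preorder trace (stopping at first violation):
  at node 13 with bounds (-inf, +inf): OK
  at node 10 with bounds (-inf, 13): OK
  at node 30 with bounds (13, +inf): OK
  at node 15 with bounds (13, 30): OK
  at node 20 with bounds (13, 15): VIOLATION
Node 20 violates its bound: not (13 < 20 < 15).
Result: Not a valid BST


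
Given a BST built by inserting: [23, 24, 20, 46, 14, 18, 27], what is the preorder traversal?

Tree insertion order: [23, 24, 20, 46, 14, 18, 27]
Tree (level-order array): [23, 20, 24, 14, None, None, 46, None, 18, 27]
Preorder traversal: [23, 20, 14, 18, 24, 46, 27]


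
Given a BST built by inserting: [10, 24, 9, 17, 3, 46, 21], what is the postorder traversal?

Tree insertion order: [10, 24, 9, 17, 3, 46, 21]
Tree (level-order array): [10, 9, 24, 3, None, 17, 46, None, None, None, 21]
Postorder traversal: [3, 9, 21, 17, 46, 24, 10]


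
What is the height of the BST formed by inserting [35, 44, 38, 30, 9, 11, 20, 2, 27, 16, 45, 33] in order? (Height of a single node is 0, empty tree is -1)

Insertion order: [35, 44, 38, 30, 9, 11, 20, 2, 27, 16, 45, 33]
Tree (level-order array): [35, 30, 44, 9, 33, 38, 45, 2, 11, None, None, None, None, None, None, None, None, None, 20, 16, 27]
Compute height bottom-up (empty subtree = -1):
  height(2) = 1 + max(-1, -1) = 0
  height(16) = 1 + max(-1, -1) = 0
  height(27) = 1 + max(-1, -1) = 0
  height(20) = 1 + max(0, 0) = 1
  height(11) = 1 + max(-1, 1) = 2
  height(9) = 1 + max(0, 2) = 3
  height(33) = 1 + max(-1, -1) = 0
  height(30) = 1 + max(3, 0) = 4
  height(38) = 1 + max(-1, -1) = 0
  height(45) = 1 + max(-1, -1) = 0
  height(44) = 1 + max(0, 0) = 1
  height(35) = 1 + max(4, 1) = 5
Height = 5


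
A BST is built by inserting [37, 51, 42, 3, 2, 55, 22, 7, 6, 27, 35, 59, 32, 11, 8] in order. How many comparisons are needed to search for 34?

Search path for 34: 37 -> 3 -> 22 -> 27 -> 35 -> 32
Found: False
Comparisons: 6


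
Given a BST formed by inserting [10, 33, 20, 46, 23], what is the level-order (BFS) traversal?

Tree insertion order: [10, 33, 20, 46, 23]
Tree (level-order array): [10, None, 33, 20, 46, None, 23]
BFS from the root, enqueuing left then right child of each popped node:
  queue [10] -> pop 10, enqueue [33], visited so far: [10]
  queue [33] -> pop 33, enqueue [20, 46], visited so far: [10, 33]
  queue [20, 46] -> pop 20, enqueue [23], visited so far: [10, 33, 20]
  queue [46, 23] -> pop 46, enqueue [none], visited so far: [10, 33, 20, 46]
  queue [23] -> pop 23, enqueue [none], visited so far: [10, 33, 20, 46, 23]
Result: [10, 33, 20, 46, 23]


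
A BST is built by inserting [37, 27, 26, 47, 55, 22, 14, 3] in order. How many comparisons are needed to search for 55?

Search path for 55: 37 -> 47 -> 55
Found: True
Comparisons: 3


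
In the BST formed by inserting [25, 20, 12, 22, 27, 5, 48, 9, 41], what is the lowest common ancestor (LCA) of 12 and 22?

Tree insertion order: [25, 20, 12, 22, 27, 5, 48, 9, 41]
Tree (level-order array): [25, 20, 27, 12, 22, None, 48, 5, None, None, None, 41, None, None, 9]
In a BST, the LCA of p=12, q=22 is the first node v on the
root-to-leaf path with p <= v <= q (go left if both < v, right if both > v).
Walk from root:
  at 25: both 12 and 22 < 25, go left
  at 20: 12 <= 20 <= 22, this is the LCA
LCA = 20


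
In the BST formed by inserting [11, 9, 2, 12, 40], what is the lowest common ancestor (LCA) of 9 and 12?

Tree insertion order: [11, 9, 2, 12, 40]
Tree (level-order array): [11, 9, 12, 2, None, None, 40]
In a BST, the LCA of p=9, q=12 is the first node v on the
root-to-leaf path with p <= v <= q (go left if both < v, right if both > v).
Walk from root:
  at 11: 9 <= 11 <= 12, this is the LCA
LCA = 11


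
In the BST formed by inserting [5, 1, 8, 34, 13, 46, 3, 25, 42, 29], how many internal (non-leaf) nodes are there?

Tree built from: [5, 1, 8, 34, 13, 46, 3, 25, 42, 29]
Tree (level-order array): [5, 1, 8, None, 3, None, 34, None, None, 13, 46, None, 25, 42, None, None, 29]
Rule: An internal node has at least one child.
Per-node child counts:
  node 5: 2 child(ren)
  node 1: 1 child(ren)
  node 3: 0 child(ren)
  node 8: 1 child(ren)
  node 34: 2 child(ren)
  node 13: 1 child(ren)
  node 25: 1 child(ren)
  node 29: 0 child(ren)
  node 46: 1 child(ren)
  node 42: 0 child(ren)
Matching nodes: [5, 1, 8, 34, 13, 25, 46]
Count of internal (non-leaf) nodes: 7


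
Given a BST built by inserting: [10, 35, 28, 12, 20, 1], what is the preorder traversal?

Tree insertion order: [10, 35, 28, 12, 20, 1]
Tree (level-order array): [10, 1, 35, None, None, 28, None, 12, None, None, 20]
Preorder traversal: [10, 1, 35, 28, 12, 20]


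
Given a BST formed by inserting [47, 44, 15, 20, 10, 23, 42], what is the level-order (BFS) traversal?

Tree insertion order: [47, 44, 15, 20, 10, 23, 42]
Tree (level-order array): [47, 44, None, 15, None, 10, 20, None, None, None, 23, None, 42]
BFS from the root, enqueuing left then right child of each popped node:
  queue [47] -> pop 47, enqueue [44], visited so far: [47]
  queue [44] -> pop 44, enqueue [15], visited so far: [47, 44]
  queue [15] -> pop 15, enqueue [10, 20], visited so far: [47, 44, 15]
  queue [10, 20] -> pop 10, enqueue [none], visited so far: [47, 44, 15, 10]
  queue [20] -> pop 20, enqueue [23], visited so far: [47, 44, 15, 10, 20]
  queue [23] -> pop 23, enqueue [42], visited so far: [47, 44, 15, 10, 20, 23]
  queue [42] -> pop 42, enqueue [none], visited so far: [47, 44, 15, 10, 20, 23, 42]
Result: [47, 44, 15, 10, 20, 23, 42]


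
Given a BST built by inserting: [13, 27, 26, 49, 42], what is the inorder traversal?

Tree insertion order: [13, 27, 26, 49, 42]
Tree (level-order array): [13, None, 27, 26, 49, None, None, 42]
Inorder traversal: [13, 26, 27, 42, 49]


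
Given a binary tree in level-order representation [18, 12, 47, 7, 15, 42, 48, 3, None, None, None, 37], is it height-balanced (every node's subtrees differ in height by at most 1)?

Tree (level-order array): [18, 12, 47, 7, 15, 42, 48, 3, None, None, None, 37]
Definition: a tree is height-balanced if, at every node, |h(left) - h(right)| <= 1 (empty subtree has height -1).
Bottom-up per-node check:
  node 3: h_left=-1, h_right=-1, diff=0 [OK], height=0
  node 7: h_left=0, h_right=-1, diff=1 [OK], height=1
  node 15: h_left=-1, h_right=-1, diff=0 [OK], height=0
  node 12: h_left=1, h_right=0, diff=1 [OK], height=2
  node 37: h_left=-1, h_right=-1, diff=0 [OK], height=0
  node 42: h_left=0, h_right=-1, diff=1 [OK], height=1
  node 48: h_left=-1, h_right=-1, diff=0 [OK], height=0
  node 47: h_left=1, h_right=0, diff=1 [OK], height=2
  node 18: h_left=2, h_right=2, diff=0 [OK], height=3
All nodes satisfy the balance condition.
Result: Balanced


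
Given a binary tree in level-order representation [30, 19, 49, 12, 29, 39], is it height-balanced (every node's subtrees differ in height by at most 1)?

Tree (level-order array): [30, 19, 49, 12, 29, 39]
Definition: a tree is height-balanced if, at every node, |h(left) - h(right)| <= 1 (empty subtree has height -1).
Bottom-up per-node check:
  node 12: h_left=-1, h_right=-1, diff=0 [OK], height=0
  node 29: h_left=-1, h_right=-1, diff=0 [OK], height=0
  node 19: h_left=0, h_right=0, diff=0 [OK], height=1
  node 39: h_left=-1, h_right=-1, diff=0 [OK], height=0
  node 49: h_left=0, h_right=-1, diff=1 [OK], height=1
  node 30: h_left=1, h_right=1, diff=0 [OK], height=2
All nodes satisfy the balance condition.
Result: Balanced


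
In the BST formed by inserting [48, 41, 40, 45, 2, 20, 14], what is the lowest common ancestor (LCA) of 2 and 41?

Tree insertion order: [48, 41, 40, 45, 2, 20, 14]
Tree (level-order array): [48, 41, None, 40, 45, 2, None, None, None, None, 20, 14]
In a BST, the LCA of p=2, q=41 is the first node v on the
root-to-leaf path with p <= v <= q (go left if both < v, right if both > v).
Walk from root:
  at 48: both 2 and 41 < 48, go left
  at 41: 2 <= 41 <= 41, this is the LCA
LCA = 41


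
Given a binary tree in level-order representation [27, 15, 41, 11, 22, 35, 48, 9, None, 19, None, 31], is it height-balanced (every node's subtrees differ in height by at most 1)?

Tree (level-order array): [27, 15, 41, 11, 22, 35, 48, 9, None, 19, None, 31]
Definition: a tree is height-balanced if, at every node, |h(left) - h(right)| <= 1 (empty subtree has height -1).
Bottom-up per-node check:
  node 9: h_left=-1, h_right=-1, diff=0 [OK], height=0
  node 11: h_left=0, h_right=-1, diff=1 [OK], height=1
  node 19: h_left=-1, h_right=-1, diff=0 [OK], height=0
  node 22: h_left=0, h_right=-1, diff=1 [OK], height=1
  node 15: h_left=1, h_right=1, diff=0 [OK], height=2
  node 31: h_left=-1, h_right=-1, diff=0 [OK], height=0
  node 35: h_left=0, h_right=-1, diff=1 [OK], height=1
  node 48: h_left=-1, h_right=-1, diff=0 [OK], height=0
  node 41: h_left=1, h_right=0, diff=1 [OK], height=2
  node 27: h_left=2, h_right=2, diff=0 [OK], height=3
All nodes satisfy the balance condition.
Result: Balanced


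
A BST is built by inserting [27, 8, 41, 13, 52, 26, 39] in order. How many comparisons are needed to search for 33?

Search path for 33: 27 -> 41 -> 39
Found: False
Comparisons: 3


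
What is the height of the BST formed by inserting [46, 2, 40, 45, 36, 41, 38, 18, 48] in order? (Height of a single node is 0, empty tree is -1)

Insertion order: [46, 2, 40, 45, 36, 41, 38, 18, 48]
Tree (level-order array): [46, 2, 48, None, 40, None, None, 36, 45, 18, 38, 41]
Compute height bottom-up (empty subtree = -1):
  height(18) = 1 + max(-1, -1) = 0
  height(38) = 1 + max(-1, -1) = 0
  height(36) = 1 + max(0, 0) = 1
  height(41) = 1 + max(-1, -1) = 0
  height(45) = 1 + max(0, -1) = 1
  height(40) = 1 + max(1, 1) = 2
  height(2) = 1 + max(-1, 2) = 3
  height(48) = 1 + max(-1, -1) = 0
  height(46) = 1 + max(3, 0) = 4
Height = 4


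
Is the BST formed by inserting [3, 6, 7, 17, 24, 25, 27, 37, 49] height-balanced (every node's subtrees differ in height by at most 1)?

Tree (level-order array): [3, None, 6, None, 7, None, 17, None, 24, None, 25, None, 27, None, 37, None, 49]
Definition: a tree is height-balanced if, at every node, |h(left) - h(right)| <= 1 (empty subtree has height -1).
Bottom-up per-node check:
  node 49: h_left=-1, h_right=-1, diff=0 [OK], height=0
  node 37: h_left=-1, h_right=0, diff=1 [OK], height=1
  node 27: h_left=-1, h_right=1, diff=2 [FAIL (|-1-1|=2 > 1)], height=2
  node 25: h_left=-1, h_right=2, diff=3 [FAIL (|-1-2|=3 > 1)], height=3
  node 24: h_left=-1, h_right=3, diff=4 [FAIL (|-1-3|=4 > 1)], height=4
  node 17: h_left=-1, h_right=4, diff=5 [FAIL (|-1-4|=5 > 1)], height=5
  node 7: h_left=-1, h_right=5, diff=6 [FAIL (|-1-5|=6 > 1)], height=6
  node 6: h_left=-1, h_right=6, diff=7 [FAIL (|-1-6|=7 > 1)], height=7
  node 3: h_left=-1, h_right=7, diff=8 [FAIL (|-1-7|=8 > 1)], height=8
Node 27 violates the condition: |-1 - 1| = 2 > 1.
Result: Not balanced


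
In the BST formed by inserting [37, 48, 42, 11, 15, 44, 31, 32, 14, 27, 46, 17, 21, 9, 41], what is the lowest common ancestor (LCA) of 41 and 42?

Tree insertion order: [37, 48, 42, 11, 15, 44, 31, 32, 14, 27, 46, 17, 21, 9, 41]
Tree (level-order array): [37, 11, 48, 9, 15, 42, None, None, None, 14, 31, 41, 44, None, None, 27, 32, None, None, None, 46, 17, None, None, None, None, None, None, 21]
In a BST, the LCA of p=41, q=42 is the first node v on the
root-to-leaf path with p <= v <= q (go left if both < v, right if both > v).
Walk from root:
  at 37: both 41 and 42 > 37, go right
  at 48: both 41 and 42 < 48, go left
  at 42: 41 <= 42 <= 42, this is the LCA
LCA = 42


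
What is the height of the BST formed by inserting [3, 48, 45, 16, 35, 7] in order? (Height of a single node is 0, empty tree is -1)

Insertion order: [3, 48, 45, 16, 35, 7]
Tree (level-order array): [3, None, 48, 45, None, 16, None, 7, 35]
Compute height bottom-up (empty subtree = -1):
  height(7) = 1 + max(-1, -1) = 0
  height(35) = 1 + max(-1, -1) = 0
  height(16) = 1 + max(0, 0) = 1
  height(45) = 1 + max(1, -1) = 2
  height(48) = 1 + max(2, -1) = 3
  height(3) = 1 + max(-1, 3) = 4
Height = 4


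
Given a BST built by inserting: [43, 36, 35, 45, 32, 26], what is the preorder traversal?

Tree insertion order: [43, 36, 35, 45, 32, 26]
Tree (level-order array): [43, 36, 45, 35, None, None, None, 32, None, 26]
Preorder traversal: [43, 36, 35, 32, 26, 45]


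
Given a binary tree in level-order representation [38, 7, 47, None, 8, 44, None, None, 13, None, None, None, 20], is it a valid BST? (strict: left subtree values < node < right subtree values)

Level-order array: [38, 7, 47, None, 8, 44, None, None, 13, None, None, None, 20]
Validate using subtree bounds (lo, hi): at each node, require lo < value < hi,
then recurse left with hi=value and right with lo=value.
Preorder trace (stopping at first violation):
  at node 38 with bounds (-inf, +inf): OK
  at node 7 with bounds (-inf, 38): OK
  at node 8 with bounds (7, 38): OK
  at node 13 with bounds (8, 38): OK
  at node 20 with bounds (13, 38): OK
  at node 47 with bounds (38, +inf): OK
  at node 44 with bounds (38, 47): OK
No violation found at any node.
Result: Valid BST


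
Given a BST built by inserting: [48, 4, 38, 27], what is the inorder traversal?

Tree insertion order: [48, 4, 38, 27]
Tree (level-order array): [48, 4, None, None, 38, 27]
Inorder traversal: [4, 27, 38, 48]
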